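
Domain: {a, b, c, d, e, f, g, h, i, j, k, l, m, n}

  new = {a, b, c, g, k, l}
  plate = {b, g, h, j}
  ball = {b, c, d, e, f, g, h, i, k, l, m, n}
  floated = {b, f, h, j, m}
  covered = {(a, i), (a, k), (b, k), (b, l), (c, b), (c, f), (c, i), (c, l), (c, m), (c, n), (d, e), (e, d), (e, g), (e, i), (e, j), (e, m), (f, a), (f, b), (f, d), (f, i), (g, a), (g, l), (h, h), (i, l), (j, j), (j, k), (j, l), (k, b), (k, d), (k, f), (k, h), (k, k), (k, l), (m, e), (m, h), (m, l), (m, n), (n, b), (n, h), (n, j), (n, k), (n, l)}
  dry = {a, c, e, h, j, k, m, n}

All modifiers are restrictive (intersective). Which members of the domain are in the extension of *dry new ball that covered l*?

⟦that covered l⟧ = {x : ⟨x, l⟩ ∈ ⟦covered⟧} = {b, c, g, i, j, k, m, n}
⟦ball⟧ = {b, c, d, e, f, g, h, i, k, l, m, n}
… ∩ ⟦that covered l⟧ = {b, c, d, e, f, g, h, i, k, l, m, n} ∩ {b, c, g, i, j, k, m, n} = {b, c, g, i, k, m, n}
… ∩ ⟦dry⟧ = {b, c, g, i, k, m, n} ∩ {a, c, e, h, j, k, m, n} = {c, k, m, n}
… ∩ ⟦new⟧ = {c, k, m, n} ∩ {a, b, c, g, k, l} = {c, k}
So ⟦dry new ball that covered l⟧ = {c, k}.

{c, k}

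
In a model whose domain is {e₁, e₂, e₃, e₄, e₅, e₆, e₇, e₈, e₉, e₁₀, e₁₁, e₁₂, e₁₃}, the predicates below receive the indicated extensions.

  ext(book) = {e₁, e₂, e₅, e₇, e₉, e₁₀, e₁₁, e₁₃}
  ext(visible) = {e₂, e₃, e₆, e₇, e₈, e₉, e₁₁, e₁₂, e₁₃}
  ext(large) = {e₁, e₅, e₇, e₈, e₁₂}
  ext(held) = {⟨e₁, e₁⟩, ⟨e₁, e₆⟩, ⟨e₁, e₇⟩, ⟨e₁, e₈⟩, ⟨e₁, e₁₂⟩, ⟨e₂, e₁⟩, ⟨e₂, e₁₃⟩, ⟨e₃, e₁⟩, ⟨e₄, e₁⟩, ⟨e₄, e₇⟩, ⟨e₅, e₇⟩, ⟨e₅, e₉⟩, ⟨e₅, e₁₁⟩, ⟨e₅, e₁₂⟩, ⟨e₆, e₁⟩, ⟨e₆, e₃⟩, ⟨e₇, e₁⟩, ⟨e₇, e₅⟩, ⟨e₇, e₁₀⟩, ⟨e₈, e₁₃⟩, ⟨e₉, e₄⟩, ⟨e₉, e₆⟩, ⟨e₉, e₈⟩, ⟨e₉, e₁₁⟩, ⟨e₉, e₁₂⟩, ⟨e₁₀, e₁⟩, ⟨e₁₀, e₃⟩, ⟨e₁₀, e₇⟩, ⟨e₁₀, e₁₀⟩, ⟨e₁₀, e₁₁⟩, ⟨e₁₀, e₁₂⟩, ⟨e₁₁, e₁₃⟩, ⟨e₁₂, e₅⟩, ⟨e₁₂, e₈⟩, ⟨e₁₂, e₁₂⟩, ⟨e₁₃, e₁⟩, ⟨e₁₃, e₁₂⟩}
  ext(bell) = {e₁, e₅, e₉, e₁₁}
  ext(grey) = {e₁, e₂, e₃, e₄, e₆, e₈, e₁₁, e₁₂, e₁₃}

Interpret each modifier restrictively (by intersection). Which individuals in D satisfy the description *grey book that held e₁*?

⟦that held e₁⟧ = {x : ⟨x, e₁⟩ ∈ ⟦held⟧} = {e₁, e₂, e₃, e₄, e₆, e₇, e₁₀, e₁₃}
⟦book⟧ = {e₁, e₂, e₅, e₇, e₉, e₁₀, e₁₁, e₁₃}
… ∩ ⟦that held e₁⟧ = {e₁, e₂, e₅, e₇, e₉, e₁₀, e₁₁, e₁₃} ∩ {e₁, e₂, e₃, e₄, e₆, e₇, e₁₀, e₁₃} = {e₁, e₂, e₇, e₁₀, e₁₃}
… ∩ ⟦grey⟧ = {e₁, e₂, e₇, e₁₀, e₁₃} ∩ {e₁, e₂, e₃, e₄, e₆, e₈, e₁₁, e₁₂, e₁₃} = {e₁, e₂, e₁₃}
So ⟦grey book that held e₁⟧ = {e₁, e₂, e₁₃}.

{e₁, e₂, e₁₃}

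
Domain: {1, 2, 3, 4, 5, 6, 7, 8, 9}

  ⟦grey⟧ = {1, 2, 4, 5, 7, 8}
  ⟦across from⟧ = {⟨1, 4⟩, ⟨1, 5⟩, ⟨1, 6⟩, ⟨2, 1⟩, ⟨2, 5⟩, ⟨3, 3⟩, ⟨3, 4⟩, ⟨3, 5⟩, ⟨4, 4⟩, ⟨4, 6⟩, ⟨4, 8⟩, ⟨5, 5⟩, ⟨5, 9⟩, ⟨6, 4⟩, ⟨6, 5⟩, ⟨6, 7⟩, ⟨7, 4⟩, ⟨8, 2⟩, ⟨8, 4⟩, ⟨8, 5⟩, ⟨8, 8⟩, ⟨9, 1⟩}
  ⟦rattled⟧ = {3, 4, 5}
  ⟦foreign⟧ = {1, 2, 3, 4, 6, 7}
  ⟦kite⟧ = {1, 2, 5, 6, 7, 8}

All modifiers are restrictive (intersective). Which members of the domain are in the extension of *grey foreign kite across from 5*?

{1, 2}

⟦across from 5⟧ = {x : ⟨x, 5⟩ ∈ ⟦across from⟧} = {1, 2, 3, 5, 6, 8}
⟦kite⟧ = {1, 2, 5, 6, 7, 8}
… ∩ ⟦across from 5⟧ = {1, 2, 5, 6, 7, 8} ∩ {1, 2, 3, 5, 6, 8} = {1, 2, 5, 6, 8}
… ∩ ⟦grey⟧ = {1, 2, 5, 6, 8} ∩ {1, 2, 4, 5, 7, 8} = {1, 2, 5, 8}
… ∩ ⟦foreign⟧ = {1, 2, 5, 8} ∩ {1, 2, 3, 4, 6, 7} = {1, 2}
So ⟦grey foreign kite across from 5⟧ = {1, 2}.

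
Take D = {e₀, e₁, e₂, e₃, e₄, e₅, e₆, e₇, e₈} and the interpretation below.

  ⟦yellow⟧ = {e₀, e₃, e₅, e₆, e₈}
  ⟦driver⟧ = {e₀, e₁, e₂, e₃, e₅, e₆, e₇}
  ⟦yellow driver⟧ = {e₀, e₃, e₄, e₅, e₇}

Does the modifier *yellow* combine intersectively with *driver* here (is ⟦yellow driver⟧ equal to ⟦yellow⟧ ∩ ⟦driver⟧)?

no

⟦yellow⟧ ∩ ⟦driver⟧ = {e₀, e₃, e₅, e₆, e₈} ∩ {e₀, e₁, e₂, e₃, e₅, e₆, e₇} = {e₀, e₃, e₅, e₆}
Observed ⟦yellow driver⟧ = {e₀, e₃, e₄, e₅, e₇}.
These differ, so the modifier is not intersective in this model.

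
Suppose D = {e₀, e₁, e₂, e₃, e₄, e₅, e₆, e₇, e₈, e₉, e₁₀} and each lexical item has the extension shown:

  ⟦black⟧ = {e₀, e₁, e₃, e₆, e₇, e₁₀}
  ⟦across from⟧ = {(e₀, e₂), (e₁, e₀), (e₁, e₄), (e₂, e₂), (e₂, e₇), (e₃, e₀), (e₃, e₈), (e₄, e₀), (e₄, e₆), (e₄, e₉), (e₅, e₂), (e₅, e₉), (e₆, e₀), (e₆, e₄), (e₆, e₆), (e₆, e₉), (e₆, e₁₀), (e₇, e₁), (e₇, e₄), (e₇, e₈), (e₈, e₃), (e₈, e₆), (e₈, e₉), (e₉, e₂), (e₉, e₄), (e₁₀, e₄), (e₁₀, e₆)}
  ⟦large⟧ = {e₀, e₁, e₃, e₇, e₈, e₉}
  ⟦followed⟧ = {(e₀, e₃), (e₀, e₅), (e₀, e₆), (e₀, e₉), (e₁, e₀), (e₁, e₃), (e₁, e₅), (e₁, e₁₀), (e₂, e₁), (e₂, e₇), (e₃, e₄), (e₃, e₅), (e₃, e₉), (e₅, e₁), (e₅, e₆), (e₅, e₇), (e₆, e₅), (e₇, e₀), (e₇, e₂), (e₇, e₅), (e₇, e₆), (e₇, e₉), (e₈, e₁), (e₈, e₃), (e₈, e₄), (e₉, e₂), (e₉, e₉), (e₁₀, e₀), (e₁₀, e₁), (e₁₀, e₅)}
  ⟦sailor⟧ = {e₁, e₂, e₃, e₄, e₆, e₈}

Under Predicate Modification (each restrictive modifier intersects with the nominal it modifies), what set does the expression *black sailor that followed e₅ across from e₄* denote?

{e₁, e₆}

⟦that followed e₅⟧ = {x : ⟨x, e₅⟩ ∈ ⟦followed⟧} = {e₀, e₁, e₃, e₆, e₇, e₁₀}
⟦across from e₄⟧ = {x : ⟨x, e₄⟩ ∈ ⟦across from⟧} = {e₁, e₆, e₇, e₉, e₁₀}
⟦sailor⟧ = {e₁, e₂, e₃, e₄, e₆, e₈}
… ∩ ⟦that followed e₅⟧ = {e₁, e₂, e₃, e₄, e₆, e₈} ∩ {e₀, e₁, e₃, e₆, e₇, e₁₀} = {e₁, e₃, e₆}
… ∩ ⟦across from e₄⟧ = {e₁, e₃, e₆} ∩ {e₁, e₆, e₇, e₉, e₁₀} = {e₁, e₆}
… ∩ ⟦black⟧ = {e₁, e₆} ∩ {e₀, e₁, e₃, e₆, e₇, e₁₀} = {e₁, e₆}
So ⟦black sailor that followed e₅ across from e₄⟧ = {e₁, e₆}.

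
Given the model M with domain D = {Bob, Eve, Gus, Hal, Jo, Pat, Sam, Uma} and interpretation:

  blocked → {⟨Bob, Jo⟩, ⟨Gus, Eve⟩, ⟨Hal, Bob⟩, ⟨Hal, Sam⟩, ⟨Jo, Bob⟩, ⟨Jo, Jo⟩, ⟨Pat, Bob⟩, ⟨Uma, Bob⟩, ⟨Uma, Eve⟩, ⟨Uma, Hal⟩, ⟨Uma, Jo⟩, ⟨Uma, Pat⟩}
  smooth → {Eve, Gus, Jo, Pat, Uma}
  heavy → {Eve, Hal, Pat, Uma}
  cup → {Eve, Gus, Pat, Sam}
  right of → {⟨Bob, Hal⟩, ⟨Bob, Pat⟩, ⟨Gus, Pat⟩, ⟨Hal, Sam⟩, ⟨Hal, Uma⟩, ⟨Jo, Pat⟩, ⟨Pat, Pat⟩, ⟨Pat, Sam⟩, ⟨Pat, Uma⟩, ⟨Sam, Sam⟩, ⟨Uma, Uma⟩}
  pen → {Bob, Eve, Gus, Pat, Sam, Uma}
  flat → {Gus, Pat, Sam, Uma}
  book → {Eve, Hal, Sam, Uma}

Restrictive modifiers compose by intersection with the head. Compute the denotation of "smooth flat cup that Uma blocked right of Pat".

⟦that Uma blocked⟧ = {x : ⟨Uma, x⟩ ∈ ⟦blocked⟧} = {Bob, Eve, Hal, Jo, Pat}
⟦right of Pat⟧ = {x : ⟨x, Pat⟩ ∈ ⟦right of⟧} = {Bob, Gus, Jo, Pat}
⟦cup⟧ = {Eve, Gus, Pat, Sam}
… ∩ ⟦that Uma blocked⟧ = {Eve, Gus, Pat, Sam} ∩ {Bob, Eve, Hal, Jo, Pat} = {Eve, Pat}
… ∩ ⟦right of Pat⟧ = {Eve, Pat} ∩ {Bob, Gus, Jo, Pat} = {Pat}
… ∩ ⟦smooth⟧ = {Pat} ∩ {Eve, Gus, Jo, Pat, Uma} = {Pat}
… ∩ ⟦flat⟧ = {Pat} ∩ {Gus, Pat, Sam, Uma} = {Pat}
So ⟦smooth flat cup that Uma blocked right of Pat⟧ = {Pat}.

{Pat}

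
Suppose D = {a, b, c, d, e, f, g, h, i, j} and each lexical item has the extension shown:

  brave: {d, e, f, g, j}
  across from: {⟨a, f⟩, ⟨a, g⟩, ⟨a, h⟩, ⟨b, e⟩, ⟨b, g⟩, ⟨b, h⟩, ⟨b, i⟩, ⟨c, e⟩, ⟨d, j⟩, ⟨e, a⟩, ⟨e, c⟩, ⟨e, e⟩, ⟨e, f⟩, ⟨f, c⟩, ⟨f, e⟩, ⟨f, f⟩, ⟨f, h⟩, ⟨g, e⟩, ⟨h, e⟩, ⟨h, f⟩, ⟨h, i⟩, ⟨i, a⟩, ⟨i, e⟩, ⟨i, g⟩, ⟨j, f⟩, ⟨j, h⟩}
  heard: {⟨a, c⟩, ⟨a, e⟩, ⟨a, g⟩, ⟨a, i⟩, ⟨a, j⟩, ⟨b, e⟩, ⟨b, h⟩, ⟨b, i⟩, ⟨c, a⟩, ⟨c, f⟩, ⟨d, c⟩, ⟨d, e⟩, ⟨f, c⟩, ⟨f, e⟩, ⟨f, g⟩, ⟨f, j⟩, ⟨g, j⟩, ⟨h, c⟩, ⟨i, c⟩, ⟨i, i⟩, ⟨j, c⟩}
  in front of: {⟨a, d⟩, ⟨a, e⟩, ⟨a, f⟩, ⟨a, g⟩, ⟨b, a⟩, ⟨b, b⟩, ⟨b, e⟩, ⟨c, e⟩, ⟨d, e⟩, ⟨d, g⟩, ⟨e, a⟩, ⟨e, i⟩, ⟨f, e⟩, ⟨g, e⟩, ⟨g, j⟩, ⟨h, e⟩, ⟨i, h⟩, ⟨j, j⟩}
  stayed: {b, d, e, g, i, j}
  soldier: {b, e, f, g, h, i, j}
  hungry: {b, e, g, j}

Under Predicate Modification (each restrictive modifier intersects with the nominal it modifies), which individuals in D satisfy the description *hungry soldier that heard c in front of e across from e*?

⟦that heard c⟧ = {x : ⟨x, c⟩ ∈ ⟦heard⟧} = {a, d, f, h, i, j}
⟦in front of e⟧ = {x : ⟨x, e⟩ ∈ ⟦in front of⟧} = {a, b, c, d, f, g, h}
⟦across from e⟧ = {x : ⟨x, e⟩ ∈ ⟦across from⟧} = {b, c, e, f, g, h, i}
⟦soldier⟧ = {b, e, f, g, h, i, j}
… ∩ ⟦that heard c⟧ = {b, e, f, g, h, i, j} ∩ {a, d, f, h, i, j} = {f, h, i, j}
… ∩ ⟦in front of e⟧ = {f, h, i, j} ∩ {a, b, c, d, f, g, h} = {f, h}
… ∩ ⟦across from e⟧ = {f, h} ∩ {b, c, e, f, g, h, i} = {f, h}
… ∩ ⟦hungry⟧ = {f, h} ∩ {b, e, g, j} = ∅
So ⟦hungry soldier that heard c in front of e across from e⟧ = ∅.

∅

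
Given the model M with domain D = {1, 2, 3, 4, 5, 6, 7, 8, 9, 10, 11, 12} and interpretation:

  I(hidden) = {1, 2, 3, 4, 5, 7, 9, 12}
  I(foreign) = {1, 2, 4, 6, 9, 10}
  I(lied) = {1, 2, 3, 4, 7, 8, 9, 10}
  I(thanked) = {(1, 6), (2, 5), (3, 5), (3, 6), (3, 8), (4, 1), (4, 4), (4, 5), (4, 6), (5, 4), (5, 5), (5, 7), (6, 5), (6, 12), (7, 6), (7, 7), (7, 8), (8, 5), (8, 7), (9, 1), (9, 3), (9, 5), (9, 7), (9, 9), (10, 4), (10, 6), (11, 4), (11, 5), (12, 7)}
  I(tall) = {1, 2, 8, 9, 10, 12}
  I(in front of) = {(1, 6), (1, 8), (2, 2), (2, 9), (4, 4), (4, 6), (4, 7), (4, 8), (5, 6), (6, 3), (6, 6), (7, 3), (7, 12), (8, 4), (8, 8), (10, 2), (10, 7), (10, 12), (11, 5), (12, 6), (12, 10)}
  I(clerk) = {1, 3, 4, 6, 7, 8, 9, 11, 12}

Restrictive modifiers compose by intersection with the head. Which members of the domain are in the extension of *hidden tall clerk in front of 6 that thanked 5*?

{ }

⟦in front of 6⟧ = {x : ⟨x, 6⟩ ∈ ⟦in front of⟧} = {1, 4, 5, 6, 12}
⟦that thanked 5⟧ = {x : ⟨x, 5⟩ ∈ ⟦thanked⟧} = {2, 3, 4, 5, 6, 8, 9, 11}
⟦clerk⟧ = {1, 3, 4, 6, 7, 8, 9, 11, 12}
… ∩ ⟦in front of 6⟧ = {1, 3, 4, 6, 7, 8, 9, 11, 12} ∩ {1, 4, 5, 6, 12} = {1, 4, 6, 12}
… ∩ ⟦that thanked 5⟧ = {1, 4, 6, 12} ∩ {2, 3, 4, 5, 6, 8, 9, 11} = {4, 6}
… ∩ ⟦hidden⟧ = {4, 6} ∩ {1, 2, 3, 4, 5, 7, 9, 12} = {4}
… ∩ ⟦tall⟧ = {4} ∩ {1, 2, 8, 9, 10, 12} = ∅
So ⟦hidden tall clerk in front of 6 that thanked 5⟧ = { }.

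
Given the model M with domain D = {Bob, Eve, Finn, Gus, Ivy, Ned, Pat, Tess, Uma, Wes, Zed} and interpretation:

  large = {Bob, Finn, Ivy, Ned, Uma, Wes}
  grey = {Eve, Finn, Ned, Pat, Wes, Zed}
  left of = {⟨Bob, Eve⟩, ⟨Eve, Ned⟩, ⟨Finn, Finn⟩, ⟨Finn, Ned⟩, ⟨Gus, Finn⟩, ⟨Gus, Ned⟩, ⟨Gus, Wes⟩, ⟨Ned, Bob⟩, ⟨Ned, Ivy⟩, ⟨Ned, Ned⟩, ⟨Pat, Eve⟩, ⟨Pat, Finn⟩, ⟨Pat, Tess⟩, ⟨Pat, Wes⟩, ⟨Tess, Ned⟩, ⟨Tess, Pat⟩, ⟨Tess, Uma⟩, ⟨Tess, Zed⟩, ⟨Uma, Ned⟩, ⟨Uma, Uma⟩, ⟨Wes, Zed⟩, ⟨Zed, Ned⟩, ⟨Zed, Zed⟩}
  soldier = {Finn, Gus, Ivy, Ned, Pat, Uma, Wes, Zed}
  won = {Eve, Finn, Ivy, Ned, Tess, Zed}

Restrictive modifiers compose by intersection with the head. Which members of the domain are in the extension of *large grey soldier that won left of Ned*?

{Finn, Ned}

⟦that won⟧ = ⟦won⟧ = {Eve, Finn, Ivy, Ned, Tess, Zed}
⟦left of Ned⟧ = {x : ⟨x, Ned⟩ ∈ ⟦left of⟧} = {Eve, Finn, Gus, Ned, Tess, Uma, Zed}
⟦soldier⟧ = {Finn, Gus, Ivy, Ned, Pat, Uma, Wes, Zed}
… ∩ ⟦that won⟧ = {Finn, Gus, Ivy, Ned, Pat, Uma, Wes, Zed} ∩ {Eve, Finn, Ivy, Ned, Tess, Zed} = {Finn, Ivy, Ned, Zed}
… ∩ ⟦left of Ned⟧ = {Finn, Ivy, Ned, Zed} ∩ {Eve, Finn, Gus, Ned, Tess, Uma, Zed} = {Finn, Ned, Zed}
… ∩ ⟦large⟧ = {Finn, Ned, Zed} ∩ {Bob, Finn, Ivy, Ned, Uma, Wes} = {Finn, Ned}
… ∩ ⟦grey⟧ = {Finn, Ned} ∩ {Eve, Finn, Ned, Pat, Wes, Zed} = {Finn, Ned}
So ⟦large grey soldier that won left of Ned⟧ = {Finn, Ned}.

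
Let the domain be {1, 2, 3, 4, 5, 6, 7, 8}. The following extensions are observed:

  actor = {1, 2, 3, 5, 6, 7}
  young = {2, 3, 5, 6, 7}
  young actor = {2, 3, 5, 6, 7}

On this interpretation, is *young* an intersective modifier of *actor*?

yes

⟦young⟧ ∩ ⟦actor⟧ = {2, 3, 5, 6, 7} ∩ {1, 2, 3, 5, 6, 7} = {2, 3, 5, 6, 7}
Observed ⟦young actor⟧ = {2, 3, 5, 6, 7}.
These coincide, so the modifier is intersective here.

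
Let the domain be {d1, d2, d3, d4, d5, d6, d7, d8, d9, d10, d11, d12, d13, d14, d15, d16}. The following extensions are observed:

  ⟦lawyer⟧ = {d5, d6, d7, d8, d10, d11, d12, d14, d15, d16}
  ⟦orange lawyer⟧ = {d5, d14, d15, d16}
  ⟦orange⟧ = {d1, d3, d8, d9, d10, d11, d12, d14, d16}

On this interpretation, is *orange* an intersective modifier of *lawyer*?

no

⟦orange⟧ ∩ ⟦lawyer⟧ = {d1, d3, d8, d9, d10, d11, d12, d14, d16} ∩ {d5, d6, d7, d8, d10, d11, d12, d14, d15, d16} = {d8, d10, d11, d12, d14, d16}
Observed ⟦orange lawyer⟧ = {d5, d14, d15, d16}.
These differ, so the modifier is not intersective in this model.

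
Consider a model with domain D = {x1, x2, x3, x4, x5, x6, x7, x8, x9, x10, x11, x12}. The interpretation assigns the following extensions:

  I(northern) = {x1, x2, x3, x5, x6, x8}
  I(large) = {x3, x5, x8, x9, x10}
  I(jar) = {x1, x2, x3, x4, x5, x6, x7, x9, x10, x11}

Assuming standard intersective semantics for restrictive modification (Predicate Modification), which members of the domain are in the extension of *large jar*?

⟦jar⟧ = {x1, x2, x3, x4, x5, x6, x7, x9, x10, x11}
… ∩ ⟦large⟧ = {x1, x2, x3, x4, x5, x6, x7, x9, x10, x11} ∩ {x3, x5, x8, x9, x10} = {x3, x5, x9, x10}
So ⟦large jar⟧ = {x3, x5, x9, x10}.

{x3, x5, x9, x10}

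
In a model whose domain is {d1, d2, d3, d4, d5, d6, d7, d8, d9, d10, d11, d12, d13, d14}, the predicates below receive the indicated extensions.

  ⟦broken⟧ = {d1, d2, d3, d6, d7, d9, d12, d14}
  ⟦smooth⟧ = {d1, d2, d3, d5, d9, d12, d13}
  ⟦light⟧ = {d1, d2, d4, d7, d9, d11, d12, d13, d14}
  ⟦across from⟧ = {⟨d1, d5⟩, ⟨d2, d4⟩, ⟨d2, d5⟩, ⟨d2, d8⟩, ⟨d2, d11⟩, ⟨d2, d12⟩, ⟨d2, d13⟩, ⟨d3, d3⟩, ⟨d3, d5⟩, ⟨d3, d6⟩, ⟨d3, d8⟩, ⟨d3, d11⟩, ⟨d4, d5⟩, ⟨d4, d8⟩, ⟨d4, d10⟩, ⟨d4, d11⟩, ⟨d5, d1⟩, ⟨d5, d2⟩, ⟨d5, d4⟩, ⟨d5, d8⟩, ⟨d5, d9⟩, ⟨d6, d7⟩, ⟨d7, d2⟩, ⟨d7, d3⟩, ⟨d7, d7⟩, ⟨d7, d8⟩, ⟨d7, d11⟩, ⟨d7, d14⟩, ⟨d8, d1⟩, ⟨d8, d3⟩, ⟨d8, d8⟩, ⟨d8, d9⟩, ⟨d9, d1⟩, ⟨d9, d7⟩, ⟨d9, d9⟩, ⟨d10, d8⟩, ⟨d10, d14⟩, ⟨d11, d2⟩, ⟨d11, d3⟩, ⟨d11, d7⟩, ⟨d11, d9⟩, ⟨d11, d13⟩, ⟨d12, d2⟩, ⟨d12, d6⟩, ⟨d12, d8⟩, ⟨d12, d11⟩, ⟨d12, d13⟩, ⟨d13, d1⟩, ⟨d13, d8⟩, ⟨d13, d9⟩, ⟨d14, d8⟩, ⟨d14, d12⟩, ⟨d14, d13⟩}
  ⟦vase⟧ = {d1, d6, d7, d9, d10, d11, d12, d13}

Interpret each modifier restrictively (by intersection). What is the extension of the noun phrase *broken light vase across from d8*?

⟦across from d8⟧ = {x : ⟨x, d8⟩ ∈ ⟦across from⟧} = {d2, d3, d4, d5, d7, d8, d10, d12, d13, d14}
⟦vase⟧ = {d1, d6, d7, d9, d10, d11, d12, d13}
… ∩ ⟦across from d8⟧ = {d1, d6, d7, d9, d10, d11, d12, d13} ∩ {d2, d3, d4, d5, d7, d8, d10, d12, d13, d14} = {d7, d10, d12, d13}
… ∩ ⟦broken⟧ = {d7, d10, d12, d13} ∩ {d1, d2, d3, d6, d7, d9, d12, d14} = {d7, d12}
… ∩ ⟦light⟧ = {d7, d12} ∩ {d1, d2, d4, d7, d9, d11, d12, d13, d14} = {d7, d12}
So ⟦broken light vase across from d8⟧ = {d7, d12}.

{d7, d12}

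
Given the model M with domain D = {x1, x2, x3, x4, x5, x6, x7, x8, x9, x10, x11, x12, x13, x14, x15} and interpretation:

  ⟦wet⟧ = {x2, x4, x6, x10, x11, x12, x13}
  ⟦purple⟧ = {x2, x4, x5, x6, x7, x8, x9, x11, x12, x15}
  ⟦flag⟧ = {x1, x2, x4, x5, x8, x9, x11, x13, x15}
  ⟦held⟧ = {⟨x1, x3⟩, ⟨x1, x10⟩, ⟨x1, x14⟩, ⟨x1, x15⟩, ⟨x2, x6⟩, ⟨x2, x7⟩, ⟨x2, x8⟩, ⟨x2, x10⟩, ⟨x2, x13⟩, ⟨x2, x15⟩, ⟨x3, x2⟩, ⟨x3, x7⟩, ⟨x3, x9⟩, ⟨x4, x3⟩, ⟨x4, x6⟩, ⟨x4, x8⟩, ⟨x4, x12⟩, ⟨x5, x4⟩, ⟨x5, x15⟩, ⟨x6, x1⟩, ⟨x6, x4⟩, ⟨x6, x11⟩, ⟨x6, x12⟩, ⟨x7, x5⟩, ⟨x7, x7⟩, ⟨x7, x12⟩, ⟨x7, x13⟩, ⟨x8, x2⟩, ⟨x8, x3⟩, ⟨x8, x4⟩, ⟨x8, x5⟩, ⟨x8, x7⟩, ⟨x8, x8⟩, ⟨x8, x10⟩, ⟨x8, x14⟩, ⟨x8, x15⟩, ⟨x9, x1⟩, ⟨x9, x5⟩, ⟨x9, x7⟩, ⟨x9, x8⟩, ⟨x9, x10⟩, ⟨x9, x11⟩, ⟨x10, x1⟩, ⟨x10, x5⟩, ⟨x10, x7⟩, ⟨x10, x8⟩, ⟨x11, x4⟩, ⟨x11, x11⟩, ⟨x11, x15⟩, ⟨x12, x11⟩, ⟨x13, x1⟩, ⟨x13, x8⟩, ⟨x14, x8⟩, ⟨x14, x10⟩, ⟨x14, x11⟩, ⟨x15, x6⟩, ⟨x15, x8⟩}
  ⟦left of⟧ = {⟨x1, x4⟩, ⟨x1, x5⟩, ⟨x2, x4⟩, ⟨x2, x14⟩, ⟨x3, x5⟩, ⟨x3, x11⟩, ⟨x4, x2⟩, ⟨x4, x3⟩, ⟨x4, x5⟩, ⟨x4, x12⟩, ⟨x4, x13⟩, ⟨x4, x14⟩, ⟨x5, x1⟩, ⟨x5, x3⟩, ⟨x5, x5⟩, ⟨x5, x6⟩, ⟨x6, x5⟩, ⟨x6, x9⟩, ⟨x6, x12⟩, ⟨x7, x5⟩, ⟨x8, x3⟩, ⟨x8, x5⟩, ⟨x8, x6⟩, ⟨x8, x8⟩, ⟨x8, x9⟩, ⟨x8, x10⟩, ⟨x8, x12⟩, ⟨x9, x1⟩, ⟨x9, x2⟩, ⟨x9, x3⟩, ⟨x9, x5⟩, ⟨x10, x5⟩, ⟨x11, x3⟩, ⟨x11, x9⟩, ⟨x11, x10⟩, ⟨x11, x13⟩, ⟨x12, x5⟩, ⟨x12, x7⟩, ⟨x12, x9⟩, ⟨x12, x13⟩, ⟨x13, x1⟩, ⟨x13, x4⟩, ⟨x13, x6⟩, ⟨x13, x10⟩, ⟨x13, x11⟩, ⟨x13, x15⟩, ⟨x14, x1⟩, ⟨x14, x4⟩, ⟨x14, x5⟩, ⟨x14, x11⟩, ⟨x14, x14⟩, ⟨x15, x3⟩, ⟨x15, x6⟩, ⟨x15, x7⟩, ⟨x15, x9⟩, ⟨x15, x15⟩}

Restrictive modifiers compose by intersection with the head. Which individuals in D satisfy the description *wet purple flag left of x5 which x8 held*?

{x4}

⟦left of x5⟧ = {x : ⟨x, x5⟩ ∈ ⟦left of⟧} = {x1, x3, x4, x5, x6, x7, x8, x9, x10, x12, x14}
⟦which x8 held⟧ = {x : ⟨x8, x⟩ ∈ ⟦held⟧} = {x2, x3, x4, x5, x7, x8, x10, x14, x15}
⟦flag⟧ = {x1, x2, x4, x5, x8, x9, x11, x13, x15}
… ∩ ⟦left of x5⟧ = {x1, x2, x4, x5, x8, x9, x11, x13, x15} ∩ {x1, x3, x4, x5, x6, x7, x8, x9, x10, x12, x14} = {x1, x4, x5, x8, x9}
… ∩ ⟦which x8 held⟧ = {x1, x4, x5, x8, x9} ∩ {x2, x3, x4, x5, x7, x8, x10, x14, x15} = {x4, x5, x8}
… ∩ ⟦wet⟧ = {x4, x5, x8} ∩ {x2, x4, x6, x10, x11, x12, x13} = {x4}
… ∩ ⟦purple⟧ = {x4} ∩ {x2, x4, x5, x6, x7, x8, x9, x11, x12, x15} = {x4}
So ⟦wet purple flag left of x5 which x8 held⟧ = {x4}.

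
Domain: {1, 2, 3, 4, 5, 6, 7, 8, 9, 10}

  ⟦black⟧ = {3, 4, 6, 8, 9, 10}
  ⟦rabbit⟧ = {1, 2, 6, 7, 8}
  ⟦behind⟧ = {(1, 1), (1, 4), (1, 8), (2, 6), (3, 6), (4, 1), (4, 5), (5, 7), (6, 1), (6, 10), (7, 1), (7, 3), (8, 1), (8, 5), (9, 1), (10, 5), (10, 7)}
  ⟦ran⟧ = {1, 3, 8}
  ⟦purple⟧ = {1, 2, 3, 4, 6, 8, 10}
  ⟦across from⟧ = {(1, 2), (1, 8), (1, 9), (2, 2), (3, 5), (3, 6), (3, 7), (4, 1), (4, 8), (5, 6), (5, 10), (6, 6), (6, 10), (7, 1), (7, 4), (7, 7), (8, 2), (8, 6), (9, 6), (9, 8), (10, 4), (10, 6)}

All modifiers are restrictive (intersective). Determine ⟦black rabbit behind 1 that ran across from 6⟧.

⟦behind 1⟧ = {x : ⟨x, 1⟩ ∈ ⟦behind⟧} = {1, 4, 6, 7, 8, 9}
⟦that ran⟧ = ⟦ran⟧ = {1, 3, 8}
⟦across from 6⟧ = {x : ⟨x, 6⟩ ∈ ⟦across from⟧} = {3, 5, 6, 8, 9, 10}
⟦rabbit⟧ = {1, 2, 6, 7, 8}
… ∩ ⟦behind 1⟧ = {1, 2, 6, 7, 8} ∩ {1, 4, 6, 7, 8, 9} = {1, 6, 7, 8}
… ∩ ⟦that ran⟧ = {1, 6, 7, 8} ∩ {1, 3, 8} = {1, 8}
… ∩ ⟦across from 6⟧ = {1, 8} ∩ {3, 5, 6, 8, 9, 10} = {8}
… ∩ ⟦black⟧ = {8} ∩ {3, 4, 6, 8, 9, 10} = {8}
So ⟦black rabbit behind 1 that ran across from 6⟧ = {8}.

{8}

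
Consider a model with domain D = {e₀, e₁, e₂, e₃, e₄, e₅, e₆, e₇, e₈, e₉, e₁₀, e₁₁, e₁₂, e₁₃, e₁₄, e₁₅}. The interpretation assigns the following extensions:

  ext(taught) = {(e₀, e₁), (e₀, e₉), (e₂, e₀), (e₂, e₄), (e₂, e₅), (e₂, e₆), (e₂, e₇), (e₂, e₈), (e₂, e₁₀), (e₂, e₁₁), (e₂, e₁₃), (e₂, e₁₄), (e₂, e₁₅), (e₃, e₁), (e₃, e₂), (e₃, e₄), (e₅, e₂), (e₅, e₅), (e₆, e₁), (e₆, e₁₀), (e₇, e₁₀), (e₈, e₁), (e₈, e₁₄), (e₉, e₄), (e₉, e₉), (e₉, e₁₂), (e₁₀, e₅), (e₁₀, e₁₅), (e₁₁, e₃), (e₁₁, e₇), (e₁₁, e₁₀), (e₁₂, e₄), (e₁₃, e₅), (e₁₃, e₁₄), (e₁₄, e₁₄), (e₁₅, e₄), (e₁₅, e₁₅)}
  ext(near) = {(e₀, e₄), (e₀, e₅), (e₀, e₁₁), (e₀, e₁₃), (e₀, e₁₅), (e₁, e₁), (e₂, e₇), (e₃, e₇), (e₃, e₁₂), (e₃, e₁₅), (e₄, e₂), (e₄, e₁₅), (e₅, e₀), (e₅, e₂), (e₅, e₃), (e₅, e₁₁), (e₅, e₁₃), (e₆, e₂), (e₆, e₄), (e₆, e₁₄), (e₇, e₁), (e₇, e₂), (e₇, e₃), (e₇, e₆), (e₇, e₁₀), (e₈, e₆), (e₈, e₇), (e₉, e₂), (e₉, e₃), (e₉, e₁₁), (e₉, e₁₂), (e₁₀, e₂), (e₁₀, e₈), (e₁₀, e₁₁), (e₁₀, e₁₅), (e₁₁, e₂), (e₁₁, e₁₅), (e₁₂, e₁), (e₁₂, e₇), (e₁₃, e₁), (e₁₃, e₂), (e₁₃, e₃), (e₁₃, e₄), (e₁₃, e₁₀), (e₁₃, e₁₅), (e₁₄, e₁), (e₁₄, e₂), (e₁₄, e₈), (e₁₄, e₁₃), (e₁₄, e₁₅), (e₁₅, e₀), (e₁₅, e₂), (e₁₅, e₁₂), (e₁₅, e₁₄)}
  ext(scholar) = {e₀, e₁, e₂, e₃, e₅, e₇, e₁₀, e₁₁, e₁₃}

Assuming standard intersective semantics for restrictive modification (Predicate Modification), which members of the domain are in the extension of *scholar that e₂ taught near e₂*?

{e₅, e₇, e₁₀, e₁₁, e₁₃}

⟦that e₂ taught⟧ = {x : ⟨e₂, x⟩ ∈ ⟦taught⟧} = {e₀, e₄, e₅, e₆, e₇, e₈, e₁₀, e₁₁, e₁₃, e₁₄, e₁₅}
⟦near e₂⟧ = {x : ⟨x, e₂⟩ ∈ ⟦near⟧} = {e₄, e₅, e₆, e₇, e₉, e₁₀, e₁₁, e₁₃, e₁₄, e₁₅}
⟦scholar⟧ = {e₀, e₁, e₂, e₃, e₅, e₇, e₁₀, e₁₁, e₁₃}
… ∩ ⟦that e₂ taught⟧ = {e₀, e₁, e₂, e₃, e₅, e₇, e₁₀, e₁₁, e₁₃} ∩ {e₀, e₄, e₅, e₆, e₇, e₈, e₁₀, e₁₁, e₁₃, e₁₄, e₁₅} = {e₀, e₅, e₇, e₁₀, e₁₁, e₁₃}
… ∩ ⟦near e₂⟧ = {e₀, e₅, e₇, e₁₀, e₁₁, e₁₃} ∩ {e₄, e₅, e₆, e₇, e₉, e₁₀, e₁₁, e₁₃, e₁₄, e₁₅} = {e₅, e₇, e₁₀, e₁₁, e₁₃}
So ⟦scholar that e₂ taught near e₂⟧ = {e₅, e₇, e₁₀, e₁₁, e₁₃}.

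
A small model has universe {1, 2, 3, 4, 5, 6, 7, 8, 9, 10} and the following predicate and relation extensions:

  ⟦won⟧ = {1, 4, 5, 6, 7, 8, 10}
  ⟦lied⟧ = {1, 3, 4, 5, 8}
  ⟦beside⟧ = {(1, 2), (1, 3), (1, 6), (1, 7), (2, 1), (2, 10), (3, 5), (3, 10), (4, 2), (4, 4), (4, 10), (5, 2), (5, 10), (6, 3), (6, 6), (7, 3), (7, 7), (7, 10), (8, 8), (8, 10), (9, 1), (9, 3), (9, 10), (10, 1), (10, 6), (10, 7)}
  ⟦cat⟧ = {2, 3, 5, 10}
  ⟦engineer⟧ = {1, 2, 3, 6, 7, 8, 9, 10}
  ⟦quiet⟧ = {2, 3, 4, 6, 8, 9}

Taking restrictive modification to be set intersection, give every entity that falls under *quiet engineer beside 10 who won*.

⟦beside 10⟧ = {x : ⟨x, 10⟩ ∈ ⟦beside⟧} = {2, 3, 4, 5, 7, 8, 9}
⟦who won⟧ = ⟦won⟧ = {1, 4, 5, 6, 7, 8, 10}
⟦engineer⟧ = {1, 2, 3, 6, 7, 8, 9, 10}
… ∩ ⟦beside 10⟧ = {1, 2, 3, 6, 7, 8, 9, 10} ∩ {2, 3, 4, 5, 7, 8, 9} = {2, 3, 7, 8, 9}
… ∩ ⟦who won⟧ = {2, 3, 7, 8, 9} ∩ {1, 4, 5, 6, 7, 8, 10} = {7, 8}
… ∩ ⟦quiet⟧ = {7, 8} ∩ {2, 3, 4, 6, 8, 9} = {8}
So ⟦quiet engineer beside 10 who won⟧ = {8}.

{8}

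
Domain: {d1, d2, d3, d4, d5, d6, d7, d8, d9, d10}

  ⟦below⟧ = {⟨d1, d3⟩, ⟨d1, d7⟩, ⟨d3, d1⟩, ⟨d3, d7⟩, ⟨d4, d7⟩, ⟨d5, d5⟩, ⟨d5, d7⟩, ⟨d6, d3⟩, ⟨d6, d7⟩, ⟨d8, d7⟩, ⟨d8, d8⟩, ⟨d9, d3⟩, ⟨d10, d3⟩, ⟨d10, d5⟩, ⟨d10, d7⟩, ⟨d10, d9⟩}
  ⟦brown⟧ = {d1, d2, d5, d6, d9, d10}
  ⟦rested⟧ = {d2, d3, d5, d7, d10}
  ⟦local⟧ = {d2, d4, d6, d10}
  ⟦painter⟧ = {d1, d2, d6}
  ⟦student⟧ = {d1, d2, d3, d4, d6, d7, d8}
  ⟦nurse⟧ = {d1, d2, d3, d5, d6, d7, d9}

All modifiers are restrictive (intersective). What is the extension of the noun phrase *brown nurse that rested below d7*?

{d5}

⟦that rested⟧ = ⟦rested⟧ = {d2, d3, d5, d7, d10}
⟦below d7⟧ = {x : ⟨x, d7⟩ ∈ ⟦below⟧} = {d1, d3, d4, d5, d6, d8, d10}
⟦nurse⟧ = {d1, d2, d3, d5, d6, d7, d9}
… ∩ ⟦that rested⟧ = {d1, d2, d3, d5, d6, d7, d9} ∩ {d2, d3, d5, d7, d10} = {d2, d3, d5, d7}
… ∩ ⟦below d7⟧ = {d2, d3, d5, d7} ∩ {d1, d3, d4, d5, d6, d8, d10} = {d3, d5}
… ∩ ⟦brown⟧ = {d3, d5} ∩ {d1, d2, d5, d6, d9, d10} = {d5}
So ⟦brown nurse that rested below d7⟧ = {d5}.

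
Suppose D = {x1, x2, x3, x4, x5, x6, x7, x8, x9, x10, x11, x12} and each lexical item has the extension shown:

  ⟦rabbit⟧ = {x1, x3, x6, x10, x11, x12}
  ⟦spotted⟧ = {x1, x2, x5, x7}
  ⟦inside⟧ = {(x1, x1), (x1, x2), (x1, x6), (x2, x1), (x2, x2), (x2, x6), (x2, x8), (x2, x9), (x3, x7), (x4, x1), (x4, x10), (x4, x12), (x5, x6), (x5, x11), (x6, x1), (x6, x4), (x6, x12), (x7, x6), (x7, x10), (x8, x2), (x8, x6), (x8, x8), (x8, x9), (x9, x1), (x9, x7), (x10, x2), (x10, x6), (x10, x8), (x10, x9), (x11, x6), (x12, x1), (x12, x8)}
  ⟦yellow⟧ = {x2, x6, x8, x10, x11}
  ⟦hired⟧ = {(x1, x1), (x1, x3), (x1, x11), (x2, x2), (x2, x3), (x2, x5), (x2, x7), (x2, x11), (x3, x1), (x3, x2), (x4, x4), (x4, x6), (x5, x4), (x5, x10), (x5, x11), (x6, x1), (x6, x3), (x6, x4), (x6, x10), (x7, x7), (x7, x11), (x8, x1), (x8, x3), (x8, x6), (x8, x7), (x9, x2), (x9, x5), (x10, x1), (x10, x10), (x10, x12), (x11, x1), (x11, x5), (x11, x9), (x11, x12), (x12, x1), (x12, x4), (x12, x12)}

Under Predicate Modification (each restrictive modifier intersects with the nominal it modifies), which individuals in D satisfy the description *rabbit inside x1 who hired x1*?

{x1, x6, x12}

⟦inside x1⟧ = {x : ⟨x, x1⟩ ∈ ⟦inside⟧} = {x1, x2, x4, x6, x9, x12}
⟦who hired x1⟧ = {x : ⟨x, x1⟩ ∈ ⟦hired⟧} = {x1, x3, x6, x8, x10, x11, x12}
⟦rabbit⟧ = {x1, x3, x6, x10, x11, x12}
… ∩ ⟦inside x1⟧ = {x1, x3, x6, x10, x11, x12} ∩ {x1, x2, x4, x6, x9, x12} = {x1, x6, x12}
… ∩ ⟦who hired x1⟧ = {x1, x6, x12} ∩ {x1, x3, x6, x8, x10, x11, x12} = {x1, x6, x12}
So ⟦rabbit inside x1 who hired x1⟧ = {x1, x6, x12}.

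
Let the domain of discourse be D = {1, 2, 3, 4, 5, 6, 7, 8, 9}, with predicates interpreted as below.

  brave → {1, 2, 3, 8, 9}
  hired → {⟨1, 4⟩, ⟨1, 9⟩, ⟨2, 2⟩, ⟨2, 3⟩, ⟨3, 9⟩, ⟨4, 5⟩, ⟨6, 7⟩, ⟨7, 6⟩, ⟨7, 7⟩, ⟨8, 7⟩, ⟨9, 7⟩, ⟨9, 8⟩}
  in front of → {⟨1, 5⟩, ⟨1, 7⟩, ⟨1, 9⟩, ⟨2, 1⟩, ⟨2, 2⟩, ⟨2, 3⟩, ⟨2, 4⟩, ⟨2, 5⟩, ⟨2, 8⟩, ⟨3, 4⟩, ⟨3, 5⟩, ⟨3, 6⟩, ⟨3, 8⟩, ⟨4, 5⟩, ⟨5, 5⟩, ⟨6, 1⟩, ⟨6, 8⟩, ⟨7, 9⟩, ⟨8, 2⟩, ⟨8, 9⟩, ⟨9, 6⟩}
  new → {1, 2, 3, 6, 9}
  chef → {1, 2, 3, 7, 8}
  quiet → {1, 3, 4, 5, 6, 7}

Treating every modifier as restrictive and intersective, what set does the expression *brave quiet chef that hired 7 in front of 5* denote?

⟦that hired 7⟧ = {x : ⟨x, 7⟩ ∈ ⟦hired⟧} = {6, 7, 8, 9}
⟦in front of 5⟧ = {x : ⟨x, 5⟩ ∈ ⟦in front of⟧} = {1, 2, 3, 4, 5}
⟦chef⟧ = {1, 2, 3, 7, 8}
… ∩ ⟦that hired 7⟧ = {1, 2, 3, 7, 8} ∩ {6, 7, 8, 9} = {7, 8}
… ∩ ⟦in front of 5⟧ = {7, 8} ∩ {1, 2, 3, 4, 5} = ∅
… ∩ ⟦brave⟧ = ∅ ∩ {1, 2, 3, 8, 9} = ∅
… ∩ ⟦quiet⟧ = ∅ ∩ {1, 3, 4, 5, 6, 7} = ∅
So ⟦brave quiet chef that hired 7 in front of 5⟧ = ∅.

∅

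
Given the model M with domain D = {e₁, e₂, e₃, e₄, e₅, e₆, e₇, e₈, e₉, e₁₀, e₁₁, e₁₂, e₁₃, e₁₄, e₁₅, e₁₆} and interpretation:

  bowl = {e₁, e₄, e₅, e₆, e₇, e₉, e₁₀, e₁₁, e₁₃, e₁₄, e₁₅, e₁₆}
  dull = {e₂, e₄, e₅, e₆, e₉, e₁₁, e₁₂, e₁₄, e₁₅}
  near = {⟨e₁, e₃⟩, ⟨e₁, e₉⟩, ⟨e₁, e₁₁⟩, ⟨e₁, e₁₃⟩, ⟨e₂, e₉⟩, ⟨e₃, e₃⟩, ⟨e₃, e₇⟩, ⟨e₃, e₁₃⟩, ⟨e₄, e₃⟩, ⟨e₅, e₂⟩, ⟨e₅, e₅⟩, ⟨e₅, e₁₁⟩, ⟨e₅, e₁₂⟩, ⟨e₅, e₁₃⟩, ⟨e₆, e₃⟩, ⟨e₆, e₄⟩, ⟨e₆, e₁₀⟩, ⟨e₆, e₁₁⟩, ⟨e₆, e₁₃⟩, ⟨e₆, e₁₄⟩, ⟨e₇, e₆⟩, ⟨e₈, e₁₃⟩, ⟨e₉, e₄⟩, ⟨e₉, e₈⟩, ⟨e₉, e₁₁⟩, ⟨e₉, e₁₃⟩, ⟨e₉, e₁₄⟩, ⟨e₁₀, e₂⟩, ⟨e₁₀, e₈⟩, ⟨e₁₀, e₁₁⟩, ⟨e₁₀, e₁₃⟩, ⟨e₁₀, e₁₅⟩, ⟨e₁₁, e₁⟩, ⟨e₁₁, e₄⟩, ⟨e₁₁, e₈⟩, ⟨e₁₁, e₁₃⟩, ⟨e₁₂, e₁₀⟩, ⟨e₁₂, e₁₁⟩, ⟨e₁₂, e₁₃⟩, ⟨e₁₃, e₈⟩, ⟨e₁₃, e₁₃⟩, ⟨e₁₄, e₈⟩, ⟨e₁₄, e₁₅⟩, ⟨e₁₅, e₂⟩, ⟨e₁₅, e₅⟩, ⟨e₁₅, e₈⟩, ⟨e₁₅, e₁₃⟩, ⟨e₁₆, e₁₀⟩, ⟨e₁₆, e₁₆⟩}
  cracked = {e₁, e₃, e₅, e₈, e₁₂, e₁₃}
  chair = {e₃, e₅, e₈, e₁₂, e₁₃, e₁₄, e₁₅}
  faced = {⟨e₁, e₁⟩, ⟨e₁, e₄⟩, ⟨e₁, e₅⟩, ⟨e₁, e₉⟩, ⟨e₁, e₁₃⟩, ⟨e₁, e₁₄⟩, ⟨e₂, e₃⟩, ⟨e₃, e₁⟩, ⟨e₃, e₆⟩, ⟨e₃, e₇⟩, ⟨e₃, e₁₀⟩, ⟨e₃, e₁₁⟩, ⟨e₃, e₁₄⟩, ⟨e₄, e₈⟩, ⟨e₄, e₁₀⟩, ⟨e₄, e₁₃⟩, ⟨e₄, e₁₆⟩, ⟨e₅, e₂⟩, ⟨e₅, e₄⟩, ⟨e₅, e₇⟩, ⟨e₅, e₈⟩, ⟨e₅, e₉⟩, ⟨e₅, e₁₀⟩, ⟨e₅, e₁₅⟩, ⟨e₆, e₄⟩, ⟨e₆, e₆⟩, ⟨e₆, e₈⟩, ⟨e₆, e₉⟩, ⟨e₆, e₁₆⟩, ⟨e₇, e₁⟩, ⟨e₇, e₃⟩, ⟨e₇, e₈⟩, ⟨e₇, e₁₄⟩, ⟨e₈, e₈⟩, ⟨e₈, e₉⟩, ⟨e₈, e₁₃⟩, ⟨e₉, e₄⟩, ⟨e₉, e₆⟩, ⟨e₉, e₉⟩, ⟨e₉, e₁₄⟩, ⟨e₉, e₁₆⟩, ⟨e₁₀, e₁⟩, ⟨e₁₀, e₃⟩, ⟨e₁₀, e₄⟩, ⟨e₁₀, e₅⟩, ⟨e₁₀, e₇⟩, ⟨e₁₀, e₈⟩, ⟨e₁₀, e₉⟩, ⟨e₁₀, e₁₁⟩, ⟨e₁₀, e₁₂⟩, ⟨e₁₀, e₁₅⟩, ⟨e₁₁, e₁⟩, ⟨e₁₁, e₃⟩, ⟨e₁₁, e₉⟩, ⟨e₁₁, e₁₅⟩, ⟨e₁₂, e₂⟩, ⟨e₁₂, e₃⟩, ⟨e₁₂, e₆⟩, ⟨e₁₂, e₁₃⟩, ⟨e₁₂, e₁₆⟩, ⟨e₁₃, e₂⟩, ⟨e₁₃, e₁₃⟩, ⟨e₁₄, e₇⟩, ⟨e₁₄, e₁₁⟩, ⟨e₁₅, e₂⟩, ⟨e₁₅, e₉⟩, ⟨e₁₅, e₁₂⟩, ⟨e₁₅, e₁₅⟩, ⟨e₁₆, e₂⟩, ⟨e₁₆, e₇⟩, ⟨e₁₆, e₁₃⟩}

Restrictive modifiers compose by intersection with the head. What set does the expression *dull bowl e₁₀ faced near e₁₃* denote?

⟦e₁₀ faced⟧ = {x : ⟨e₁₀, x⟩ ∈ ⟦faced⟧} = {e₁, e₃, e₄, e₅, e₇, e₈, e₉, e₁₁, e₁₂, e₁₅}
⟦near e₁₃⟧ = {x : ⟨x, e₁₃⟩ ∈ ⟦near⟧} = {e₁, e₃, e₅, e₆, e₈, e₉, e₁₀, e₁₁, e₁₂, e₁₃, e₁₅}
⟦bowl⟧ = {e₁, e₄, e₅, e₆, e₇, e₉, e₁₀, e₁₁, e₁₃, e₁₄, e₁₅, e₁₆}
… ∩ ⟦e₁₀ faced⟧ = {e₁, e₄, e₅, e₆, e₇, e₉, e₁₀, e₁₁, e₁₃, e₁₄, e₁₅, e₁₆} ∩ {e₁, e₃, e₄, e₅, e₇, e₈, e₉, e₁₁, e₁₂, e₁₅} = {e₁, e₄, e₅, e₇, e₉, e₁₁, e₁₅}
… ∩ ⟦near e₁₃⟧ = {e₁, e₄, e₅, e₇, e₉, e₁₁, e₁₅} ∩ {e₁, e₃, e₅, e₆, e₈, e₉, e₁₀, e₁₁, e₁₂, e₁₃, e₁₅} = {e₁, e₅, e₉, e₁₁, e₁₅}
… ∩ ⟦dull⟧ = {e₁, e₅, e₉, e₁₁, e₁₅} ∩ {e₂, e₄, e₅, e₆, e₉, e₁₁, e₁₂, e₁₄, e₁₅} = {e₅, e₉, e₁₁, e₁₅}
So ⟦dull bowl e₁₀ faced near e₁₃⟧ = {e₅, e₉, e₁₁, e₁₅}.

{e₅, e₉, e₁₁, e₁₅}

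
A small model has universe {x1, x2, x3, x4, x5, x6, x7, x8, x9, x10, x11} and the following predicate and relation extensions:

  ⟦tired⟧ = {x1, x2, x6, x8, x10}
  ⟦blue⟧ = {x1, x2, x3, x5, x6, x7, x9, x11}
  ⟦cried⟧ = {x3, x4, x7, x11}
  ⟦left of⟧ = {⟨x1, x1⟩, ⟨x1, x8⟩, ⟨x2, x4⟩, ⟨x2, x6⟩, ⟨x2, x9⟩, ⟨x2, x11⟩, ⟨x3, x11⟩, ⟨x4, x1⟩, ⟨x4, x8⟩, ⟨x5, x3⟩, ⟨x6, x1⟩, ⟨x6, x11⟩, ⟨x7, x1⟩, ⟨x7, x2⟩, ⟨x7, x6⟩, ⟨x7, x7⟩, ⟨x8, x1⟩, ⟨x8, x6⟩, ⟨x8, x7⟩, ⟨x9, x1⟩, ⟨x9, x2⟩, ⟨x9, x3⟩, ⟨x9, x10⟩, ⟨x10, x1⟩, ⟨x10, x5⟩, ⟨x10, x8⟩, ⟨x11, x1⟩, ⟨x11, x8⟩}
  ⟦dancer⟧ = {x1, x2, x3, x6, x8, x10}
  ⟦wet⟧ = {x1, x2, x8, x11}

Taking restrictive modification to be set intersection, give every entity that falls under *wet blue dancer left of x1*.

⟦left of x1⟧ = {x : ⟨x, x1⟩ ∈ ⟦left of⟧} = {x1, x4, x6, x7, x8, x9, x10, x11}
⟦dancer⟧ = {x1, x2, x3, x6, x8, x10}
… ∩ ⟦left of x1⟧ = {x1, x2, x3, x6, x8, x10} ∩ {x1, x4, x6, x7, x8, x9, x10, x11} = {x1, x6, x8, x10}
… ∩ ⟦wet⟧ = {x1, x6, x8, x10} ∩ {x1, x2, x8, x11} = {x1, x8}
… ∩ ⟦blue⟧ = {x1, x8} ∩ {x1, x2, x3, x5, x6, x7, x9, x11} = {x1}
So ⟦wet blue dancer left of x1⟧ = {x1}.

{x1}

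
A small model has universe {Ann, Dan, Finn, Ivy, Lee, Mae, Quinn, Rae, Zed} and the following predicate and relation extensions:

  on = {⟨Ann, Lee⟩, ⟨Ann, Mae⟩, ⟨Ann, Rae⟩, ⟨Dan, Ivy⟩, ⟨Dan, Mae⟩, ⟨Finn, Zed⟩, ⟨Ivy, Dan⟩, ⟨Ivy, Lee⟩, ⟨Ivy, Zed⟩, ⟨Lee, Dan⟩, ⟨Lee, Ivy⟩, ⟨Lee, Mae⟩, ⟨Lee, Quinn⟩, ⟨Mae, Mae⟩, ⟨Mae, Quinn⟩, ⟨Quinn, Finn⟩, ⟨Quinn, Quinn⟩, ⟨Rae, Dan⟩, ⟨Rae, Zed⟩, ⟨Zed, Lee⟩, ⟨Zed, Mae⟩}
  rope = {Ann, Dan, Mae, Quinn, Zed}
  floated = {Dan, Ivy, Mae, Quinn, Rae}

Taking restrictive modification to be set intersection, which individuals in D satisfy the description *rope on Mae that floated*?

{Dan, Mae}

⟦on Mae⟧ = {x : ⟨x, Mae⟩ ∈ ⟦on⟧} = {Ann, Dan, Lee, Mae, Zed}
⟦that floated⟧ = ⟦floated⟧ = {Dan, Ivy, Mae, Quinn, Rae}
⟦rope⟧ = {Ann, Dan, Mae, Quinn, Zed}
… ∩ ⟦on Mae⟧ = {Ann, Dan, Mae, Quinn, Zed} ∩ {Ann, Dan, Lee, Mae, Zed} = {Ann, Dan, Mae, Zed}
… ∩ ⟦that floated⟧ = {Ann, Dan, Mae, Zed} ∩ {Dan, Ivy, Mae, Quinn, Rae} = {Dan, Mae}
So ⟦rope on Mae that floated⟧ = {Dan, Mae}.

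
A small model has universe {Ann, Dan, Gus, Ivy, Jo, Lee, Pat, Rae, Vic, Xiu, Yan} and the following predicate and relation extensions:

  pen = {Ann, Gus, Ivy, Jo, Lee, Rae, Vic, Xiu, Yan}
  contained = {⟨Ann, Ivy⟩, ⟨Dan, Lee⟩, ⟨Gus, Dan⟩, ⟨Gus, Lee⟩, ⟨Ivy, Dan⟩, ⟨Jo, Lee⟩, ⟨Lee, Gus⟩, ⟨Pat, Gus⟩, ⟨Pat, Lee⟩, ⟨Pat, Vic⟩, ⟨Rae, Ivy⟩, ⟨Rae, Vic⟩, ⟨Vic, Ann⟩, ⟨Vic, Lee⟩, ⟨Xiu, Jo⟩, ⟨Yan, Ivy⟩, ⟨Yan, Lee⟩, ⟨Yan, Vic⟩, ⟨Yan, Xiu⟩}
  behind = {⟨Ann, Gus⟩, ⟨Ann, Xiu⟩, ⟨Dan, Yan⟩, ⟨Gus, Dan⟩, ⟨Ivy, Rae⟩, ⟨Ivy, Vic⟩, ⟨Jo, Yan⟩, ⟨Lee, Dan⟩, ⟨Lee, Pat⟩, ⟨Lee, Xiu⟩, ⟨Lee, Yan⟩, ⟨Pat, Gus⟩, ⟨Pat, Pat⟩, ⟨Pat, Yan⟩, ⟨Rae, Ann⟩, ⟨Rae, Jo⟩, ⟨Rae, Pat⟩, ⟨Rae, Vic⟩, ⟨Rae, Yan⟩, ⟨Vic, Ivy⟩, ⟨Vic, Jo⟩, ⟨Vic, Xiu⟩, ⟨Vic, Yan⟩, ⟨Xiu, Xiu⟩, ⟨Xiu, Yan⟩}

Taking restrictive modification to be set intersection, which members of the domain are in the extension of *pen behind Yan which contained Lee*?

{Jo, Vic}

⟦behind Yan⟧ = {x : ⟨x, Yan⟩ ∈ ⟦behind⟧} = {Dan, Jo, Lee, Pat, Rae, Vic, Xiu}
⟦which contained Lee⟧ = {x : ⟨x, Lee⟩ ∈ ⟦contained⟧} = {Dan, Gus, Jo, Pat, Vic, Yan}
⟦pen⟧ = {Ann, Gus, Ivy, Jo, Lee, Rae, Vic, Xiu, Yan}
… ∩ ⟦behind Yan⟧ = {Ann, Gus, Ivy, Jo, Lee, Rae, Vic, Xiu, Yan} ∩ {Dan, Jo, Lee, Pat, Rae, Vic, Xiu} = {Jo, Lee, Rae, Vic, Xiu}
… ∩ ⟦which contained Lee⟧ = {Jo, Lee, Rae, Vic, Xiu} ∩ {Dan, Gus, Jo, Pat, Vic, Yan} = {Jo, Vic}
So ⟦pen behind Yan which contained Lee⟧ = {Jo, Vic}.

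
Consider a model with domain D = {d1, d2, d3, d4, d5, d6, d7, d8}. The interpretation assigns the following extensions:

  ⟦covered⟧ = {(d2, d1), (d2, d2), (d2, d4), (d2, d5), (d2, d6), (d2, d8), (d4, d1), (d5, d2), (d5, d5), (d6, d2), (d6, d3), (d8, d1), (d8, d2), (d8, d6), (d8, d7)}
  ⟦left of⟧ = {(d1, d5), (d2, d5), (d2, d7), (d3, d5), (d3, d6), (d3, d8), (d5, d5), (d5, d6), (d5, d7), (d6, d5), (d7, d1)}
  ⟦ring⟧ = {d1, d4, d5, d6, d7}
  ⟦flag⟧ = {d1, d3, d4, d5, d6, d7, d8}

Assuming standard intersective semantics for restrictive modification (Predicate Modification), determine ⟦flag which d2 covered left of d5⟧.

⟦which d2 covered⟧ = {x : ⟨d2, x⟩ ∈ ⟦covered⟧} = {d1, d2, d4, d5, d6, d8}
⟦left of d5⟧ = {x : ⟨x, d5⟩ ∈ ⟦left of⟧} = {d1, d2, d3, d5, d6}
⟦flag⟧ = {d1, d3, d4, d5, d6, d7, d8}
… ∩ ⟦which d2 covered⟧ = {d1, d3, d4, d5, d6, d7, d8} ∩ {d1, d2, d4, d5, d6, d8} = {d1, d4, d5, d6, d8}
… ∩ ⟦left of d5⟧ = {d1, d4, d5, d6, d8} ∩ {d1, d2, d3, d5, d6} = {d1, d5, d6}
So ⟦flag which d2 covered left of d5⟧ = {d1, d5, d6}.

{d1, d5, d6}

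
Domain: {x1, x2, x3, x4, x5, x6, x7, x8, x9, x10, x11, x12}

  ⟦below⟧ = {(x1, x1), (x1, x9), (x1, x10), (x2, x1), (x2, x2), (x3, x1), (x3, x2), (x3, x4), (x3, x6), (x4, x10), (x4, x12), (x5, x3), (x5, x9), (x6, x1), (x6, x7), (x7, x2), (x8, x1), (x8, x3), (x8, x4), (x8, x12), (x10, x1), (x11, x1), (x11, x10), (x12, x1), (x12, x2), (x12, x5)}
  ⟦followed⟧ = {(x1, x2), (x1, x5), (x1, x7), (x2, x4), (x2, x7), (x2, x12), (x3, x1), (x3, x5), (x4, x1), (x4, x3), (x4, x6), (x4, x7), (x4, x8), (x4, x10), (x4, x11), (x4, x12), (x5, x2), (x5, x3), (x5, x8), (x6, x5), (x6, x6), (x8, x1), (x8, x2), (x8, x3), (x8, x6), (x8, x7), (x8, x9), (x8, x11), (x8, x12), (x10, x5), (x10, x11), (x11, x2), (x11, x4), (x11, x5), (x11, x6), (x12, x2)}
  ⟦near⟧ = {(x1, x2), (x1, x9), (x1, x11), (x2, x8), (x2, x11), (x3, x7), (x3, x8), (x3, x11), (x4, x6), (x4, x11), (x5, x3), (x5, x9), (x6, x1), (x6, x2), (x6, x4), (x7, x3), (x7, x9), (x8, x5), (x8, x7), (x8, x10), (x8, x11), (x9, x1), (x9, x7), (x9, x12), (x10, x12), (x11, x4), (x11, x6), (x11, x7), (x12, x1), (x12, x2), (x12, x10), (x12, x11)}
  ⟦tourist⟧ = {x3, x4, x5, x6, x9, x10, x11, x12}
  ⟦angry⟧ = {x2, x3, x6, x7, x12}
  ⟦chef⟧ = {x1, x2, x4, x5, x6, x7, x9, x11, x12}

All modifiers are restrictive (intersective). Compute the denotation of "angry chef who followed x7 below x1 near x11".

⟦who followed x7⟧ = {x : ⟨x, x7⟩ ∈ ⟦followed⟧} = {x1, x2, x4, x8}
⟦below x1⟧ = {x : ⟨x, x1⟩ ∈ ⟦below⟧} = {x1, x2, x3, x6, x8, x10, x11, x12}
⟦near x11⟧ = {x : ⟨x, x11⟩ ∈ ⟦near⟧} = {x1, x2, x3, x4, x8, x12}
⟦chef⟧ = {x1, x2, x4, x5, x6, x7, x9, x11, x12}
… ∩ ⟦who followed x7⟧ = {x1, x2, x4, x5, x6, x7, x9, x11, x12} ∩ {x1, x2, x4, x8} = {x1, x2, x4}
… ∩ ⟦below x1⟧ = {x1, x2, x4} ∩ {x1, x2, x3, x6, x8, x10, x11, x12} = {x1, x2}
… ∩ ⟦near x11⟧ = {x1, x2} ∩ {x1, x2, x3, x4, x8, x12} = {x1, x2}
… ∩ ⟦angry⟧ = {x1, x2} ∩ {x2, x3, x6, x7, x12} = {x2}
So ⟦angry chef who followed x7 below x1 near x11⟧ = {x2}.

{x2}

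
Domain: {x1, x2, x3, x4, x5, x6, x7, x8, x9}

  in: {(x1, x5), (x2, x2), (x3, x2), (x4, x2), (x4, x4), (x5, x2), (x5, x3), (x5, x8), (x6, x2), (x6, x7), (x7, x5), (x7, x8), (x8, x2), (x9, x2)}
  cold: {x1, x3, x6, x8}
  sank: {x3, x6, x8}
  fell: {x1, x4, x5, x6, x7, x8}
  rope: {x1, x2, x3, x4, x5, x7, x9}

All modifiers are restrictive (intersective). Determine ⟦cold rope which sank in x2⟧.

{x3}

⟦which sank⟧ = ⟦sank⟧ = {x3, x6, x8}
⟦in x2⟧ = {x : ⟨x, x2⟩ ∈ ⟦in⟧} = {x2, x3, x4, x5, x6, x8, x9}
⟦rope⟧ = {x1, x2, x3, x4, x5, x7, x9}
… ∩ ⟦which sank⟧ = {x1, x2, x3, x4, x5, x7, x9} ∩ {x3, x6, x8} = {x3}
… ∩ ⟦in x2⟧ = {x3} ∩ {x2, x3, x4, x5, x6, x8, x9} = {x3}
… ∩ ⟦cold⟧ = {x3} ∩ {x1, x3, x6, x8} = {x3}
So ⟦cold rope which sank in x2⟧ = {x3}.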